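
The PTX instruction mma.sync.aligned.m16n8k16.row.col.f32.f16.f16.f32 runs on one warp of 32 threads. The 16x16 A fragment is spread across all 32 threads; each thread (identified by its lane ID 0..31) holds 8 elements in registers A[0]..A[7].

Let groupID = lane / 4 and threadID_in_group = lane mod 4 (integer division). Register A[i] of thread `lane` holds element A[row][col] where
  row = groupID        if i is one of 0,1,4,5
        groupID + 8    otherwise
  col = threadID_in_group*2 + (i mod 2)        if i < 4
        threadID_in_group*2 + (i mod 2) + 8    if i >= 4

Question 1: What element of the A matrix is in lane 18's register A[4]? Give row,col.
L=18→G=18>>2=4, T=18&3=2
[4]→row 4+0=4  col 2·2+0+8=12

4,12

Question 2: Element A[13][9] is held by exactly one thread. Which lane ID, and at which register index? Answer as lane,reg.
r:13=>grp=5,rB=1  c:9=>cB=1,tig=0,lo=1
L=5*4+0=20  i=1*4+1*2+1=7

20,7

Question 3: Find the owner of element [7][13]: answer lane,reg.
r: 7->gid=7,r8=0  c: 13->c8=1,tid=2,i&1=1
L=7*4+2=30  i=1*4+0*2+1=5

30,5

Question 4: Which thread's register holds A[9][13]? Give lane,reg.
r=9⇒gr=1,Rb=1  c=13⇒Cb=1,th=2,odd=1
L=1*4+2=6  i=1*4+1*2+1=7

6,7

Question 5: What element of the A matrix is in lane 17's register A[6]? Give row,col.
12,10

L=17=>grp=17>>2=4, tig=17&3=1
[6]=>row 4+8=12  col 1·2+0+8=10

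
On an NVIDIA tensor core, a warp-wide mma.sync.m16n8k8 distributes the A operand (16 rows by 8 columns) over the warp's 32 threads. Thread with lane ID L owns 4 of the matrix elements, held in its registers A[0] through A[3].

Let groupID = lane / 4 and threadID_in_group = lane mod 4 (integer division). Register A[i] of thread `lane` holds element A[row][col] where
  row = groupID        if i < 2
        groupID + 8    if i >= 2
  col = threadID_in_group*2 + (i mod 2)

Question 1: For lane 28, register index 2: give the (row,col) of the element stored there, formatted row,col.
L=28->gid=28>>2=7, tid=28&3=0
[2]->row 7+8=15  col 0·2+0=0

15,0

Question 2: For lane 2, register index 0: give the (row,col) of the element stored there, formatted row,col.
0,4

L=2→G=2>>2=0, T=2&3=2
[0]→row 0+0=0  col 2·2+0=4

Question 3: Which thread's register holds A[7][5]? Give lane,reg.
30,1

r: 7->gid=7,r8=0  c: 5->tid=2,i&1=1
L=7*4+2=30  i=0*2+1=1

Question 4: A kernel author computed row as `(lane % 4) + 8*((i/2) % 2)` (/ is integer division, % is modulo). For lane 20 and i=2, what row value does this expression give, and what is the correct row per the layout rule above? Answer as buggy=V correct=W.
buggy=8 correct=13

`(lane % 4) + 8*((i/2) % 2)`[20,2]->8
20: g=5,t=0
[2] (5+8,0*2+0) = (13,0)
row: 8 vs 13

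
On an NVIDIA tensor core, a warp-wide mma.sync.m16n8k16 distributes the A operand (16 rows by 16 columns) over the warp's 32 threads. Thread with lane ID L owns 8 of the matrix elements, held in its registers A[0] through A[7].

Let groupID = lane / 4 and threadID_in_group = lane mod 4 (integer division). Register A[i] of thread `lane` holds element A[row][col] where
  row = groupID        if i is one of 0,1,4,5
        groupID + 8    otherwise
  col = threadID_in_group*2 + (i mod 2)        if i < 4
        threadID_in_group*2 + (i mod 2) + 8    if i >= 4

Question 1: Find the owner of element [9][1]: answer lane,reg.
r: 9->gid=1,r8=1  c: 1->c8=0,tid=0,i&1=1
L=1*4+0=4  i=0*4+1*2+1=3

4,3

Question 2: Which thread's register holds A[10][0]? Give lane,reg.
8,2

r=10⇒gr=2,Rb=1  c=0⇒Cb=0,th=0,odd=0
L=2*4+0=8  i=0*4+1*2+0=2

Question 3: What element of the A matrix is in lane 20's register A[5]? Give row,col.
20: gr=5,th=0
[5] (5+0,0*2+1+8) = (5,9)

5,9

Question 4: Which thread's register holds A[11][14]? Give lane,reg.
r=11->g=3,rb=1  c=14->cb=1,t=3,b0=0
L=3*4+3=15  i=1*4+1*2+0=6

15,6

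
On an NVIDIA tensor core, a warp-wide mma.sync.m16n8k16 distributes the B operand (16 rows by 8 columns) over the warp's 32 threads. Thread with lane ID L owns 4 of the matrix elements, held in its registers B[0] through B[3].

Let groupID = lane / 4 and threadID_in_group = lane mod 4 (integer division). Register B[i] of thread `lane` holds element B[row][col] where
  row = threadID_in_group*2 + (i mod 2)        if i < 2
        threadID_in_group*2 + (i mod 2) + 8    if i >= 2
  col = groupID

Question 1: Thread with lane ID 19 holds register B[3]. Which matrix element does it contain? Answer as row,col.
15,4

lane 19->19/4=4, 19 mod 4=3
i=3  r:2·3+1+8->15  c:4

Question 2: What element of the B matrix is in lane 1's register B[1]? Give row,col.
3,0

lane 1: G=0 (1/4), T=1 (1%4)
i=1: r=1*2+1+0=3, c=G=0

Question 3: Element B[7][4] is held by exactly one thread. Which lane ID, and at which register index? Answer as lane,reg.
c=4->g=4  r=7->rb=0,t=3,b0=1
L=4*4+3=19  i=0*2+1=1

19,1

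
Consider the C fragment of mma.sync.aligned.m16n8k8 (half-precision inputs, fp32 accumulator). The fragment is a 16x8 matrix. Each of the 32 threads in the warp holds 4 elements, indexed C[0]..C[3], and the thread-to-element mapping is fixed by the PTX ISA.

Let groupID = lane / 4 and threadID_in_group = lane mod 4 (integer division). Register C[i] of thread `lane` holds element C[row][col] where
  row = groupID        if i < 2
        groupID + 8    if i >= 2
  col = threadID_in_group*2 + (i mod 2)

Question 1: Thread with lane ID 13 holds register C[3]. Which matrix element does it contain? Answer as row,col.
11,3

13: gr=3,th=1
[3] (3+8,1*2+1) = (11,3)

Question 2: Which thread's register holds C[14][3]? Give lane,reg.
r:14=>grp=6,rB=1  c:3=>tig=1,lo=1
L=6*4+1=25  i=1*2+1=3

25,3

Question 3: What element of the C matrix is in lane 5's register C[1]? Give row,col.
lane 5: G=1 (5/4), T=1 (5%4)
i=1: r=1+0=1, c=1*2+1=3

1,3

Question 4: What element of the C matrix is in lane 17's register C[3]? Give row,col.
17: grp=4,tig=1
[3] (4+8,1*2+1) = (12,3)

12,3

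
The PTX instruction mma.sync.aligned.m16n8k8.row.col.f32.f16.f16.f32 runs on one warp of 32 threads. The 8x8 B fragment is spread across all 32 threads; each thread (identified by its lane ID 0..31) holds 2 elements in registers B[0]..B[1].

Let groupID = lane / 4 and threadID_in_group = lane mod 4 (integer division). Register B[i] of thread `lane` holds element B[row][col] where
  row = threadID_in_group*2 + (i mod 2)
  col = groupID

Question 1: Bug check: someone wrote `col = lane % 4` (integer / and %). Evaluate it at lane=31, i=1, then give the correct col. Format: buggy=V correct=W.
buggy=3 correct=7

`lane % 4`[31,1]->3
lane 31->31/4=7, 31 mod 4=3
i=1  r:2·3+1->7  c:7
col: 3 vs 7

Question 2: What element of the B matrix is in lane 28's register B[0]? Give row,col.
0,7

L=28→G=28>>2=7, T=28&3=0
[0]→row 0·2+0=0  col G=7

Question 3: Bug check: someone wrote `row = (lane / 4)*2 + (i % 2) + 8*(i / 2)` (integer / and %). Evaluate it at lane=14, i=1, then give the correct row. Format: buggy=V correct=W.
`(lane / 4)*2 + (i % 2) + 8*(i / 2)`[14,1]⇒7
14: gr=3,th=2
[1] (2*2+1,3) = (5,3)
row: 7 vs 5

buggy=7 correct=5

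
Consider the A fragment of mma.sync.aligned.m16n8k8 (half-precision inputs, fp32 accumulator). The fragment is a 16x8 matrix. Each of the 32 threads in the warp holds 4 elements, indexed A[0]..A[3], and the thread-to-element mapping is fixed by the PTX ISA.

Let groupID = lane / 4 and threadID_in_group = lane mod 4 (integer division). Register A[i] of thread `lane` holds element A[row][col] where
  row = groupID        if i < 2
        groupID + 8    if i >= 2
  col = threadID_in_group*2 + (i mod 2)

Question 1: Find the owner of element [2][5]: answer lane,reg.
10,1

r=2⇒gr=2,Rb=0  c=5⇒th=2,odd=1
L=2*4+2=10  i=0*2+1=1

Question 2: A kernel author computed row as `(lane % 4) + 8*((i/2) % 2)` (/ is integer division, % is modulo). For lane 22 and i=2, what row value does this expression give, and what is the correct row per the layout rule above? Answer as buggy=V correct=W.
buggy=10 correct=13

`(lane % 4) + 8*((i/2) % 2)`[22,2]⇒10
lane 22: gr=5 (22/4), th=2 (22%4)
i=2: r=5+8=13, c=2*2+0=4
row: 10 vs 13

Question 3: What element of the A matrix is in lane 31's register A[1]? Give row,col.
L=31->g=31>>2=7, t=31&3=3
[1]->row 7+0=7  col 3·2+1=7

7,7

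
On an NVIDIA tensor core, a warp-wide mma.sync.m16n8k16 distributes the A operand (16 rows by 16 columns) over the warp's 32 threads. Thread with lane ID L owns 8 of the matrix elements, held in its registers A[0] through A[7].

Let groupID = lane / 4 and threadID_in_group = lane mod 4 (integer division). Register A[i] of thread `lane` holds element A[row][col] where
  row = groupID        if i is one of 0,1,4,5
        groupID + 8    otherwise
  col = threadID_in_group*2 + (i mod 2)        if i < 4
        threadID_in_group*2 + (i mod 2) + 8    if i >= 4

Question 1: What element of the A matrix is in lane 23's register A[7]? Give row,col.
13,15

23: G=5,T=3
[7] (5+8,3*2+1+8) = (13,15)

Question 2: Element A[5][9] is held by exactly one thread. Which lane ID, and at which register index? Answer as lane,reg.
r: 5->gid=5,r8=0  c: 9->c8=1,tid=0,i&1=1
L=5*4+0=20  i=1*4+0*2+1=5

20,5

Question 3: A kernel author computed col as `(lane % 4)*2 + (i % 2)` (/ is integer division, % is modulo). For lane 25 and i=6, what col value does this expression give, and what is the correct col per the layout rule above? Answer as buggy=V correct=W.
buggy=2 correct=10

`(lane % 4)*2 + (i % 2)`[25,6]->2
L=25->g=25>>2=6, t=25&3=1
[6]->row 6+8=14  col 1·2+0+8=10
col: 2 vs 10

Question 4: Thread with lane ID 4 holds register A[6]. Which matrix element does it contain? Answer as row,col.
9,8

lane 4⇒4/4=1, 4 mod 4=0
i=6  r:1+8⇒9  c:2·0+0+8⇒8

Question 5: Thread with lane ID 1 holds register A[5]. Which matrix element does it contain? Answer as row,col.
0,11

lane 1: grp=0 (1/4), tig=1 (1%4)
i=5: r=0+0=0, c=1*2+1+8=11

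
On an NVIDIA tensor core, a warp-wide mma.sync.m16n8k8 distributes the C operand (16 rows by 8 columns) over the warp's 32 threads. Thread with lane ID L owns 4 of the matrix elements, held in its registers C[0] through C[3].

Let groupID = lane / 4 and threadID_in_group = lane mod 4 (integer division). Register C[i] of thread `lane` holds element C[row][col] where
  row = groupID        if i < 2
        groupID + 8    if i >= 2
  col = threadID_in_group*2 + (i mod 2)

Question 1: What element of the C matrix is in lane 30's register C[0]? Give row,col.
7,4

lane 30: G=7 (30/4), T=2 (30%4)
i=0: r=7+0=7, c=2*2+0=4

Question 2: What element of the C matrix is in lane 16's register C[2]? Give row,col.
lane 16->16/4=4, 16 mod 4=0
i=2  r:4+8->12  c:2·0+0->0

12,0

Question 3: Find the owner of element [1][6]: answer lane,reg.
7,0

r: 1->gid=1,r8=0  c: 6->tid=3,i&1=0
L=1*4+3=7  i=0*2+0=0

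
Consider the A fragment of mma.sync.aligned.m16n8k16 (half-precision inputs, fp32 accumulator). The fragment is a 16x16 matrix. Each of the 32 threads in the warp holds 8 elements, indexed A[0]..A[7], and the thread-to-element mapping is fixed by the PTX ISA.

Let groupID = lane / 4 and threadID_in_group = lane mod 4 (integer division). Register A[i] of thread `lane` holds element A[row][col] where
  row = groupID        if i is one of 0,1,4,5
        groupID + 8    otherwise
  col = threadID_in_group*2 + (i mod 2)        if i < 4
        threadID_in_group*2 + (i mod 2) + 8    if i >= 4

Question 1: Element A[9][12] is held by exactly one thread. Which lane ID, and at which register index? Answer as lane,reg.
r=9→G=1,rhi=1  c=12→chi=1,T=2,p=0
L=1*4+2=6  i=1*4+1*2+0=6

6,6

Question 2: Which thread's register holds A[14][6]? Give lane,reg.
r=14->g=6,rb=1  c=6->cb=0,t=3,b0=0
L=6*4+3=27  i=0*4+1*2+0=2

27,2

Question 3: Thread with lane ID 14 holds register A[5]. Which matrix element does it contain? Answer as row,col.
lane 14: g=3 (14/4), t=2 (14%4)
i=5: r=3+0=3, c=2*2+1+8=13

3,13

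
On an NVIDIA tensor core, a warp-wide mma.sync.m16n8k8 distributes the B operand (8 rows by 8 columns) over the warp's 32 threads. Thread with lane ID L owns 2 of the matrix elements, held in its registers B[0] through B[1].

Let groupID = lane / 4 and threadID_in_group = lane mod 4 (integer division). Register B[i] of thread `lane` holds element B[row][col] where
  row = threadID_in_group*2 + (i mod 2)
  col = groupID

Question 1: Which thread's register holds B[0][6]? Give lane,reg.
c=6⇒gr=6  r=0⇒th=0,odd=0
L=6*4+0=24  i=0=0

24,0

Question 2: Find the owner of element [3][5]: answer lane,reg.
c=5->g=5  r=3->t=1,b0=1
L=5*4+1=21  i=1=1

21,1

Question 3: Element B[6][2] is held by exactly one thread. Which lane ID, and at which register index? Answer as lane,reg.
11,0

c=2->g=2  r=6->t=3,b0=0
L=2*4+3=11  i=0=0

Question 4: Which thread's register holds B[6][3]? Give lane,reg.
15,0

c=3⇒gr=3  r=6⇒th=3,odd=0
L=3*4+3=15  i=0=0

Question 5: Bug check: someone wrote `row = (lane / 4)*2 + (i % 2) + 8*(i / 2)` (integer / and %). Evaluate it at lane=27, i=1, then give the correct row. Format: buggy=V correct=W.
`(lane / 4)*2 + (i % 2) + 8*(i / 2)`[27,1]->13
27: g=6,t=3
[1] (3*2+1,6) = (7,6)
row: 13 vs 7

buggy=13 correct=7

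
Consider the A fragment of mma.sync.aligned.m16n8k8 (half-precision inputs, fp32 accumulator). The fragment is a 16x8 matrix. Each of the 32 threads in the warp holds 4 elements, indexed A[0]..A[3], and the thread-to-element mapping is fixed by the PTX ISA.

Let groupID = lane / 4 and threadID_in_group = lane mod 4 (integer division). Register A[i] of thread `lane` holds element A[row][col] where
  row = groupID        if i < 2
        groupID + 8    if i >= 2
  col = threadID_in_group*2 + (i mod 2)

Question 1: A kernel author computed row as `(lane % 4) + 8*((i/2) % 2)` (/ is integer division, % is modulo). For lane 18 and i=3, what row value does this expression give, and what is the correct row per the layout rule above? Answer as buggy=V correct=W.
buggy=10 correct=12

`(lane % 4) + 8*((i/2) % 2)`[18,3]->10
lane 18: g=4 (18/4), t=2 (18%4)
i=3: r=4+8=12, c=2*2+1=5
row: 10 vs 12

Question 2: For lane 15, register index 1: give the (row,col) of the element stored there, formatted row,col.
3,7

L=15->g=15>>2=3, t=15&3=3
[1]->row 3+0=3  col 3·2+1=7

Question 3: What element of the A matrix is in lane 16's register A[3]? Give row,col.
L=16->gid=16>>2=4, tid=16&3=0
[3]->row 4+8=12  col 0·2+1=1

12,1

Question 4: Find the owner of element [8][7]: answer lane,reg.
r=8⇒gr=0,Rb=1  c=7⇒th=3,odd=1
L=0*4+3=3  i=1*2+1=3

3,3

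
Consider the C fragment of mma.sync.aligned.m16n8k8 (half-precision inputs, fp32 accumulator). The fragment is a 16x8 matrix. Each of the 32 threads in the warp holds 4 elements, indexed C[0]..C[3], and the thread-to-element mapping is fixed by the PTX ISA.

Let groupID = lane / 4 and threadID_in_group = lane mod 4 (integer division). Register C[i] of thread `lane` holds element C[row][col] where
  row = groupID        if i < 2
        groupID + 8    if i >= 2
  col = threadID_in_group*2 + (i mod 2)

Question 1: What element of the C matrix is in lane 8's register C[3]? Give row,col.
10,1

lane 8→8/4=2, 8 mod 4=0
i=3  r:2+8→10  c:2·0+1→1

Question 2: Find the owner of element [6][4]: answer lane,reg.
r=6→G=6,rhi=0  c=4→T=2,p=0
L=6*4+2=26  i=0*2+0=0

26,0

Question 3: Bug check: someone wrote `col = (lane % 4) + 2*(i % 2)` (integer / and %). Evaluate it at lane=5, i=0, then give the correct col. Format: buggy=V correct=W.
buggy=1 correct=2

`(lane % 4) + 2*(i % 2)`[5,0]->1
lane 5->5/4=1, 5 mod 4=1
i=0  r:1+0->1  c:2·1+0->2
col: 1 vs 2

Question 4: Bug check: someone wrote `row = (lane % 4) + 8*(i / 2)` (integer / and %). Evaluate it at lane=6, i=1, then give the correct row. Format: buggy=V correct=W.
`(lane % 4) + 8*(i / 2)`[6,1]⇒2
lane 6: gr=1 (6/4), th=2 (6%4)
i=1: r=1+0=1, c=2*2+1=5
row: 2 vs 1

buggy=2 correct=1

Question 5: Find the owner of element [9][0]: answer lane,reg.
4,2

r=9⇒gr=1,Rb=1  c=0⇒th=0,odd=0
L=1*4+0=4  i=1*2+0=2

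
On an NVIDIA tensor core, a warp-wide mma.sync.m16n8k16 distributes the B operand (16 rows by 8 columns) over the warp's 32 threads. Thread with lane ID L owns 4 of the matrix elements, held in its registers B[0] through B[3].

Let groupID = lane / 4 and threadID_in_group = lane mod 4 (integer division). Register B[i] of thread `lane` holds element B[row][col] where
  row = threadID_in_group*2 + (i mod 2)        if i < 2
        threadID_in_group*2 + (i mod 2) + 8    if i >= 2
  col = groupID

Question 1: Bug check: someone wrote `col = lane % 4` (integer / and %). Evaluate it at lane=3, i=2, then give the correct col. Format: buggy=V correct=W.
`lane % 4`[3,2]⇒3
3: gr=0,th=3
[2] (3*2+0+8,0) = (14,0)
col: 3 vs 0

buggy=3 correct=0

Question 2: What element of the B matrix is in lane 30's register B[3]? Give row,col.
13,7

L=30=>grp=30>>2=7, tig=30&3=2
[3]=>row 2·2+1+8=13  col grp=7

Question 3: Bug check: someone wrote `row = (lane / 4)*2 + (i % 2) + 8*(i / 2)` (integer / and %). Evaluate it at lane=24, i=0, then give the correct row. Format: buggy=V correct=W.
buggy=12 correct=0

`(lane / 4)*2 + (i % 2) + 8*(i / 2)`[24,0]⇒12
lane 24⇒24/4=6, 24 mod 4=0
i=0  r:2·0+0+0⇒0  c:6
row: 12 vs 0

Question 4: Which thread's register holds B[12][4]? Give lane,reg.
18,2

c:4=>grp=4  r:12=>rB=1,tig=2,lo=0
L=4*4+2=18  i=1*2+0=2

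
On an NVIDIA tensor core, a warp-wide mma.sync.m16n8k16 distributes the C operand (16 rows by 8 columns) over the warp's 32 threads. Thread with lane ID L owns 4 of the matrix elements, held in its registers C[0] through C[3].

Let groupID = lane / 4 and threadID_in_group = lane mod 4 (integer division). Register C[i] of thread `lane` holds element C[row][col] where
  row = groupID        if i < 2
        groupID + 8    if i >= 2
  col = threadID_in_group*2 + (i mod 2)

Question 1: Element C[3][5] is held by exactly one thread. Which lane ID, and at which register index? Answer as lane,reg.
14,1

r=3->g=3,rb=0  c=5->t=2,b0=1
L=3*4+2=14  i=0*2+1=1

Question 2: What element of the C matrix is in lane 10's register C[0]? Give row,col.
10: g=2,t=2
[0] (2+0,2*2+0) = (2,4)

2,4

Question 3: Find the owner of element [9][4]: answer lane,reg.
6,2

r=9→G=1,rhi=1  c=4→T=2,p=0
L=1*4+2=6  i=1*2+0=2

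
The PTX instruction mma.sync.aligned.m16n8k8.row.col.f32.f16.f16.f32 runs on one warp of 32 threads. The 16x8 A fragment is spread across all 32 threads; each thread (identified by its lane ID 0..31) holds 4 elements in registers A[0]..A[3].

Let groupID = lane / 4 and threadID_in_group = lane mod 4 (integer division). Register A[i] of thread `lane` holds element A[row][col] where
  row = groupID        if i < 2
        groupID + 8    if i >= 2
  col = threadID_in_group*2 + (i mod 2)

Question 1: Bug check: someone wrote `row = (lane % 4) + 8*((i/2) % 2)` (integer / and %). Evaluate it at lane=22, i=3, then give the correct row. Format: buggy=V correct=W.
`(lane % 4) + 8*((i/2) % 2)`[22,3]→10
lane 22: G=5 (22/4), T=2 (22%4)
i=3: r=5+8=13, c=2*2+1=5
row: 10 vs 13

buggy=10 correct=13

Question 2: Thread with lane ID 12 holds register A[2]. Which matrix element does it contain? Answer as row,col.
L=12=>grp=12>>2=3, tig=12&3=0
[2]=>row 3+8=11  col 0·2+0=0

11,0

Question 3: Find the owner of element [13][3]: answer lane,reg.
r:13=>grp=5,rB=1  c:3=>tig=1,lo=1
L=5*4+1=21  i=1*2+1=3

21,3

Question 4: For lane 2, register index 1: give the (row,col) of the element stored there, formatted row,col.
0,5

L=2=>grp=2>>2=0, tig=2&3=2
[1]=>row 0+0=0  col 2·2+1=5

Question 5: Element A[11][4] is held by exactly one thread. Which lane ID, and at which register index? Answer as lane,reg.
r=11→G=3,rhi=1  c=4→T=2,p=0
L=3*4+2=14  i=1*2+0=2

14,2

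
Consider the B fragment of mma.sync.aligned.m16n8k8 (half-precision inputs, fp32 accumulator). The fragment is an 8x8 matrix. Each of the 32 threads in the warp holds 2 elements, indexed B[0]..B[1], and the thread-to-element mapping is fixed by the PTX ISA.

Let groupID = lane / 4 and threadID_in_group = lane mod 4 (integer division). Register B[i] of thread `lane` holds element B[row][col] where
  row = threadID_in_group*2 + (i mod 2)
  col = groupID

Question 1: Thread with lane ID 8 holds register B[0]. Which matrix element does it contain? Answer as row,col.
0,2

lane 8: G=2 (8/4), T=0 (8%4)
i=0: r=0*2+0=0, c=G=2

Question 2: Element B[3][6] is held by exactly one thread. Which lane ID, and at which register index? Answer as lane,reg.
25,1

c: 6->gid=6  r: 3->tid=1,i&1=1
L=6*4+1=25  i=1=1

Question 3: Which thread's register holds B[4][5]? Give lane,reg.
22,0

c=5→G=5  r=4→T=2,p=0
L=5*4+2=22  i=0=0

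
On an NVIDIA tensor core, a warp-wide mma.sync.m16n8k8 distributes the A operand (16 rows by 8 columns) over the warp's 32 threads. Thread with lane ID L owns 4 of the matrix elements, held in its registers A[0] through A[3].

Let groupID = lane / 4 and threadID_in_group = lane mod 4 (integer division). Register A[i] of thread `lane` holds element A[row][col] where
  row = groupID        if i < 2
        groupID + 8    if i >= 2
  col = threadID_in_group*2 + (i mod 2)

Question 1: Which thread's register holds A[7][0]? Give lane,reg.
r=7⇒gr=7,Rb=0  c=0⇒th=0,odd=0
L=7*4+0=28  i=0*2+0=0

28,0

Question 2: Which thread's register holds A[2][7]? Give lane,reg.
11,1

r=2→G=2,rhi=0  c=7→T=3,p=1
L=2*4+3=11  i=0*2+1=1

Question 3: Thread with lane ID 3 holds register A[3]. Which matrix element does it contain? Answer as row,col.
3: gr=0,th=3
[3] (0+8,3*2+1) = (8,7)

8,7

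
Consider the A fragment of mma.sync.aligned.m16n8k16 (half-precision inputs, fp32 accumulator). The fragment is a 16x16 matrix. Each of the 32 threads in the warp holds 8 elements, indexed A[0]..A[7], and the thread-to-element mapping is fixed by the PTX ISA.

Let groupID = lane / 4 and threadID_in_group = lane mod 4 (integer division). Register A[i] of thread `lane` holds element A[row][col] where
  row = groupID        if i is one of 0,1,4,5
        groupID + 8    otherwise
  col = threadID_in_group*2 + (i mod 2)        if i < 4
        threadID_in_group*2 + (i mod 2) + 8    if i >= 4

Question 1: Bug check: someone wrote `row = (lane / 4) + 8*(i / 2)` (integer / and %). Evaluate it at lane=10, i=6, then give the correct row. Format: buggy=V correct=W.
`(lane / 4) + 8*(i / 2)`[10,6]=>26
L=10=>grp=10>>2=2, tig=10&3=2
[6]=>row 2+8=10  col 2·2+0+8=12
row: 26 vs 10

buggy=26 correct=10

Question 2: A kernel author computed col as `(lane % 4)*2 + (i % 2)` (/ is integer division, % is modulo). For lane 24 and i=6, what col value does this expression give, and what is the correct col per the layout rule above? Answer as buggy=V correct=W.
`(lane % 4)*2 + (i % 2)`[24,6]→0
lane 24: G=6 (24/4), T=0 (24%4)
i=6: r=6+8=14, c=0*2+0+8=8
col: 0 vs 8

buggy=0 correct=8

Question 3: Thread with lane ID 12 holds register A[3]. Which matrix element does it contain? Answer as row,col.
11,1

lane 12⇒12/4=3, 12 mod 4=0
i=3  r:3+8⇒11  c:2·0+1+0⇒1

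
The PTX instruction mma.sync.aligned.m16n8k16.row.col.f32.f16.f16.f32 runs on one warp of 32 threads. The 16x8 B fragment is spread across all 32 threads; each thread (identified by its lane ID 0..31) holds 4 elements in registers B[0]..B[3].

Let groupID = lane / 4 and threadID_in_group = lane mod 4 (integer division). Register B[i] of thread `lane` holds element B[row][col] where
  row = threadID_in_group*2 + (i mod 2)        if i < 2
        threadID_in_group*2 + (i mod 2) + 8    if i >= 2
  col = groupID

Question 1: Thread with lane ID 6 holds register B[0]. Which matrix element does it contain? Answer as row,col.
4,1

6: gid=1,tid=2
[0] (2*2+0+0,1) = (4,1)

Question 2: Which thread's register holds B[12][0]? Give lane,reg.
c=0⇒gr=0  r=12⇒Rb=1,th=2,odd=0
L=0*4+2=2  i=1*2+0=2

2,2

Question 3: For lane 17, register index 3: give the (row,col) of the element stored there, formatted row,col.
11,4

lane 17⇒17/4=4, 17 mod 4=1
i=3  r:2·1+1+8⇒11  c:4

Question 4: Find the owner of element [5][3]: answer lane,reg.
c=3->g=3  r=5->rb=0,t=2,b0=1
L=3*4+2=14  i=0*2+1=1

14,1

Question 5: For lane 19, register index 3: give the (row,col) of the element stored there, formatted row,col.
15,4

L=19=>grp=19>>2=4, tig=19&3=3
[3]=>row 3·2+1+8=15  col grp=4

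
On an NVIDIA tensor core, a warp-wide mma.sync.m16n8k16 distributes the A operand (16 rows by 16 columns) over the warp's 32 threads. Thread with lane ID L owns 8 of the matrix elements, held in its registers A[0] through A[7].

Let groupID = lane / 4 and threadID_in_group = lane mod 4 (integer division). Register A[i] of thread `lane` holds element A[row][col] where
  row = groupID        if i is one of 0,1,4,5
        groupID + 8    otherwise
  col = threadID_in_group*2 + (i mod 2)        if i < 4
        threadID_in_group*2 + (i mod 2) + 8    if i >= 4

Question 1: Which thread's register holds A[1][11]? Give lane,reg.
5,5

r=1⇒gr=1,Rb=0  c=11⇒Cb=1,th=1,odd=1
L=1*4+1=5  i=1*4+0*2+1=5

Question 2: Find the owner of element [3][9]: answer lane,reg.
r=3⇒gr=3,Rb=0  c=9⇒Cb=1,th=0,odd=1
L=3*4+0=12  i=1*4+0*2+1=5

12,5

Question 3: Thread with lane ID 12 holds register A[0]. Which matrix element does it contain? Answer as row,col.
3,0

lane 12=>12/4=3, 12 mod 4=0
i=0  r:3+0=>3  c:2·0+0+0=>0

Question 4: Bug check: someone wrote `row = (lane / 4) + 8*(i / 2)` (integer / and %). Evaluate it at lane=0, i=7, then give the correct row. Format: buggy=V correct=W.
buggy=24 correct=8

`(lane / 4) + 8*(i / 2)`[0,7]->24
lane 0: g=0 (0/4), t=0 (0%4)
i=7: r=0+8=8, c=0*2+1+8=9
row: 24 vs 8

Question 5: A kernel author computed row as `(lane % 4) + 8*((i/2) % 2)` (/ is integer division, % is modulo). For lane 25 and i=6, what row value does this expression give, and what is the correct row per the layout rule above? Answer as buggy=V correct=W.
`(lane % 4) + 8*((i/2) % 2)`[25,6]->9
lane 25->25/4=6, 25 mod 4=1
i=6  r:6+8->14  c:2·1+0+8->10
row: 9 vs 14

buggy=9 correct=14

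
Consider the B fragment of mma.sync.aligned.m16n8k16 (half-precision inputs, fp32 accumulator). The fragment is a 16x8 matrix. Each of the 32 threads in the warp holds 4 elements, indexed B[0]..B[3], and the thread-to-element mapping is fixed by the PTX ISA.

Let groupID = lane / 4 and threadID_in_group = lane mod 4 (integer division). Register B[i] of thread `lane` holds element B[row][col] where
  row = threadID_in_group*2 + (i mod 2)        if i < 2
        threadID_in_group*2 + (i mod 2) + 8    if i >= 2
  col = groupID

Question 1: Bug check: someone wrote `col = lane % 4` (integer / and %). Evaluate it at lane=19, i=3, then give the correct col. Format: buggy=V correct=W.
`lane % 4`[19,3]→3
lane 19: G=4 (19/4), T=3 (19%4)
i=3: r=3*2+1+8=15, c=G=4
col: 3 vs 4

buggy=3 correct=4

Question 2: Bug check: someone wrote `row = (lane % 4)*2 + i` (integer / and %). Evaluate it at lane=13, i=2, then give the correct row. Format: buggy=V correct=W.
`(lane % 4)*2 + i`[13,2]→4
lane 13→13/4=3, 13 mod 4=1
i=2  r:2·1+0+8→10  c:3
row: 4 vs 10

buggy=4 correct=10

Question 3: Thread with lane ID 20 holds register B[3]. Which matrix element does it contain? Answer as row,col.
9,5

lane 20→20/4=5, 20 mod 4=0
i=3  r:2·0+1+8→9  c:5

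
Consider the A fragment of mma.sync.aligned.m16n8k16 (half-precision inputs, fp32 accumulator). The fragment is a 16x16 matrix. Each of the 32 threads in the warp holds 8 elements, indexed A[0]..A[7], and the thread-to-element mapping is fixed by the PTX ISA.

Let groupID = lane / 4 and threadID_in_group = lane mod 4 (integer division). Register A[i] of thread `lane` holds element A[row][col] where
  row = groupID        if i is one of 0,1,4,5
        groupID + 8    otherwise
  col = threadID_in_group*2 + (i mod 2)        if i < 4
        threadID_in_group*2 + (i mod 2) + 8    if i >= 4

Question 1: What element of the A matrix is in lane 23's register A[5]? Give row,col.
23: grp=5,tig=3
[5] (5+0,3*2+1+8) = (5,15)

5,15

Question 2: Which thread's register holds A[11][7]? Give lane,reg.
15,3

r:11=>grp=3,rB=1  c:7=>cB=0,tig=3,lo=1
L=3*4+3=15  i=0*4+1*2+1=3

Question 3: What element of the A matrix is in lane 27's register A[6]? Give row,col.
27: gid=6,tid=3
[6] (6+8,3*2+0+8) = (14,14)

14,14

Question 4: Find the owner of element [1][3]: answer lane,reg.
5,1

r:1=>grp=1,rB=0  c:3=>cB=0,tig=1,lo=1
L=1*4+1=5  i=0*4+0*2+1=1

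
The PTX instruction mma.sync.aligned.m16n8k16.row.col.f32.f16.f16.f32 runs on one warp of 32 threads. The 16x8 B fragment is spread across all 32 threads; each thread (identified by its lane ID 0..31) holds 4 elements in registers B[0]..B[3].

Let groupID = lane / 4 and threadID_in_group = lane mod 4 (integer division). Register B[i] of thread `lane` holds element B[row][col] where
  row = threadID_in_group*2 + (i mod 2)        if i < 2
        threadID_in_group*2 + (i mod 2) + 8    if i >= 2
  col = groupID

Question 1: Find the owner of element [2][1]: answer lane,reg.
5,0

c:1=>grp=1  r:2=>rB=0,tig=1,lo=0
L=1*4+1=5  i=0*2+0=0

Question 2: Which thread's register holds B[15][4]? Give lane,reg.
19,3

c=4⇒gr=4  r=15⇒Rb=1,th=3,odd=1
L=4*4+3=19  i=1*2+1=3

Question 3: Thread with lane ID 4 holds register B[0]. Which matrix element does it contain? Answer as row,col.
0,1

4: G=1,T=0
[0] (0*2+0+0,1) = (0,1)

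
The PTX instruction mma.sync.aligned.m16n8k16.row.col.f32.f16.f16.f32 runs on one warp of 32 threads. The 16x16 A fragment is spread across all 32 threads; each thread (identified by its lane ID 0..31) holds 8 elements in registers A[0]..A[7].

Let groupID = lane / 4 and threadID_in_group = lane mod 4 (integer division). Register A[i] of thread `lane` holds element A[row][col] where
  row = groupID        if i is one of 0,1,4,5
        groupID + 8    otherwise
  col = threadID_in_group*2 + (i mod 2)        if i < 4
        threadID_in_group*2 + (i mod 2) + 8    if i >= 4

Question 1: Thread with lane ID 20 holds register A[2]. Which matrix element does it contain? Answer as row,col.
lane 20: grp=5 (20/4), tig=0 (20%4)
i=2: r=5+8=13, c=0*2+0+0=0

13,0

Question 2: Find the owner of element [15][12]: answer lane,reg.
30,6

r=15⇒gr=7,Rb=1  c=12⇒Cb=1,th=2,odd=0
L=7*4+2=30  i=1*4+1*2+0=6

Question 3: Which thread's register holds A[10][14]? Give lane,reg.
11,6

r: 10->gid=2,r8=1  c: 14->c8=1,tid=3,i&1=0
L=2*4+3=11  i=1*4+1*2+0=6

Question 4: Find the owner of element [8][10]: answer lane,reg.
r=8->g=0,rb=1  c=10->cb=1,t=1,b0=0
L=0*4+1=1  i=1*4+1*2+0=6

1,6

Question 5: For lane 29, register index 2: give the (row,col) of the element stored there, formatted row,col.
lane 29⇒29/4=7, 29 mod 4=1
i=2  r:7+8⇒15  c:2·1+0+0⇒2

15,2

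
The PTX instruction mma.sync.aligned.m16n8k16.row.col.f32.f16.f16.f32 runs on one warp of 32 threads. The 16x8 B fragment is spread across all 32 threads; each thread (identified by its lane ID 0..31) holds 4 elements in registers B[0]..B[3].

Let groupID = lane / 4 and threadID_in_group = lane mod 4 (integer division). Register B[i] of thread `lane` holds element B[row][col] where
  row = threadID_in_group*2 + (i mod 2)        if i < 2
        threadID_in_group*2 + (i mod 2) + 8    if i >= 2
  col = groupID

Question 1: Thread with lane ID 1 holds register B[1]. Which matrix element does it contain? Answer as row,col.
3,0

1: gid=0,tid=1
[1] (1*2+1+0,0) = (3,0)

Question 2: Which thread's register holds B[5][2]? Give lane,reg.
c=2⇒gr=2  r=5⇒Rb=0,th=2,odd=1
L=2*4+2=10  i=0*2+1=1

10,1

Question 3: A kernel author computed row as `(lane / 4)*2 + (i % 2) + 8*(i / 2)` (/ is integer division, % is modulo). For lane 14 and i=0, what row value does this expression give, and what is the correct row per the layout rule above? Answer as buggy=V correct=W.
buggy=6 correct=4

`(lane / 4)*2 + (i % 2) + 8*(i / 2)`[14,0]->6
L=14->gid=14>>2=3, tid=14&3=2
[0]->row 2·2+0+0=4  col gid=3
row: 6 vs 4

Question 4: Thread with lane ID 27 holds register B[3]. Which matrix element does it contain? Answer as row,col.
15,6

L=27→G=27>>2=6, T=27&3=3
[3]→row 3·2+1+8=15  col G=6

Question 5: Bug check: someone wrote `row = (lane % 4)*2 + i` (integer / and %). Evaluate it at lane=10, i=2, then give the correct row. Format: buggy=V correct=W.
`(lane % 4)*2 + i`[10,2]⇒6
L=10⇒gr=10>>2=2, th=10&3=2
[2]⇒row 2·2+0+8=12  col gr=2
row: 6 vs 12

buggy=6 correct=12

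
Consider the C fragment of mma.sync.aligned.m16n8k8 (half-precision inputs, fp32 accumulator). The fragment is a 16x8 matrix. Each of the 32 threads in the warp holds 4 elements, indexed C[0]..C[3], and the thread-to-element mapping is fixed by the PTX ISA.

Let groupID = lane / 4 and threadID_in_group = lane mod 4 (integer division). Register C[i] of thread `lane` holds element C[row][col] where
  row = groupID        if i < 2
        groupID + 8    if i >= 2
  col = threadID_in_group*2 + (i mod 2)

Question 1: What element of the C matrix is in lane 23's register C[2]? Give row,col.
L=23->g=23>>2=5, t=23&3=3
[2]->row 5+8=13  col 3·2+0=6

13,6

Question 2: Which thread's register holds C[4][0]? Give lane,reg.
r: 4->gid=4,r8=0  c: 0->tid=0,i&1=0
L=4*4+0=16  i=0*2+0=0

16,0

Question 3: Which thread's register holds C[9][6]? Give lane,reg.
r=9⇒gr=1,Rb=1  c=6⇒th=3,odd=0
L=1*4+3=7  i=1*2+0=2

7,2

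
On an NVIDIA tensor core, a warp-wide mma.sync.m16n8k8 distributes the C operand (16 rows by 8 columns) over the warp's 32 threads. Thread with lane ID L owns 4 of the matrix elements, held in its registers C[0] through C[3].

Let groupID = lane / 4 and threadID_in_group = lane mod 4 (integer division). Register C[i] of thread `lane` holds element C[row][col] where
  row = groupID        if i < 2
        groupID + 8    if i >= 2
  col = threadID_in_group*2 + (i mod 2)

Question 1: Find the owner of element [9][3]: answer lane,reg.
5,3

r: 9->gid=1,r8=1  c: 3->tid=1,i&1=1
L=1*4+1=5  i=1*2+1=3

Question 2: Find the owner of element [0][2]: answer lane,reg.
r: 0->gid=0,r8=0  c: 2->tid=1,i&1=0
L=0*4+1=1  i=0*2+0=0

1,0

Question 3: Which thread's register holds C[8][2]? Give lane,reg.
r:8=>grp=0,rB=1  c:2=>tig=1,lo=0
L=0*4+1=1  i=1*2+0=2

1,2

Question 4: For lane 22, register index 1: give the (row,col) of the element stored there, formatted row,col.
5,5

L=22->gid=22>>2=5, tid=22&3=2
[1]->row 5+0=5  col 2·2+1=5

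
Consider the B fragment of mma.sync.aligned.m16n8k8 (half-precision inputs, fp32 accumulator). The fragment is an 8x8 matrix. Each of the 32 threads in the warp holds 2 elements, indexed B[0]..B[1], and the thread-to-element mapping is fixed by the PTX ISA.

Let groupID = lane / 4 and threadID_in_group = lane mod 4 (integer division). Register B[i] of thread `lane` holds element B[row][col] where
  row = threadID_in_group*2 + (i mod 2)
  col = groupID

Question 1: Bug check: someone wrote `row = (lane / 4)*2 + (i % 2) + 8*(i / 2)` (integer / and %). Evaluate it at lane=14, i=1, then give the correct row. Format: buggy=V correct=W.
buggy=7 correct=5

`(lane / 4)*2 + (i % 2) + 8*(i / 2)`[14,1]->7
L=14->g=14>>2=3, t=14&3=2
[1]->row 2·2+1=5  col g=3
row: 7 vs 5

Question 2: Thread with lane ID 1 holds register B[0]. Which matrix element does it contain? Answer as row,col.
2,0

1: gid=0,tid=1
[0] (1*2+0,0) = (2,0)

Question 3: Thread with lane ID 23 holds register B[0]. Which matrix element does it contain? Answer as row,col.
6,5

lane 23⇒23/4=5, 23 mod 4=3
i=0  r:2·3+0⇒6  c:5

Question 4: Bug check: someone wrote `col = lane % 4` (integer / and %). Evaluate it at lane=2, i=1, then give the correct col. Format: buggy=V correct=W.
`lane % 4`[2,1]=>2
2: grp=0,tig=2
[1] (2*2+1,0) = (5,0)
col: 2 vs 0

buggy=2 correct=0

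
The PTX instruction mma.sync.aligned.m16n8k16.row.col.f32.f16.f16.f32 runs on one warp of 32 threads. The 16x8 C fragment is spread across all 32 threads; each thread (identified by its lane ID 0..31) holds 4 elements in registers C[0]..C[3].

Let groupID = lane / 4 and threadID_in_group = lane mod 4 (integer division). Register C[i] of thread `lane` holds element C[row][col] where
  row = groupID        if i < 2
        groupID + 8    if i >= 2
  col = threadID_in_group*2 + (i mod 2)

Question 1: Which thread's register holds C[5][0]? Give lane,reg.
20,0

r:5=>grp=5,rB=0  c:0=>tig=0,lo=0
L=5*4+0=20  i=0*2+0=0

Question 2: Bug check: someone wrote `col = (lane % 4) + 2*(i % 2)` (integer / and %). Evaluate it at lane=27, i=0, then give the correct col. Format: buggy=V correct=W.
buggy=3 correct=6

`(lane % 4) + 2*(i % 2)`[27,0]⇒3
27: gr=6,th=3
[0] (6+0,3*2+0) = (6,6)
col: 3 vs 6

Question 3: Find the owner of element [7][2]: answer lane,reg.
29,0

r=7⇒gr=7,Rb=0  c=2⇒th=1,odd=0
L=7*4+1=29  i=0*2+0=0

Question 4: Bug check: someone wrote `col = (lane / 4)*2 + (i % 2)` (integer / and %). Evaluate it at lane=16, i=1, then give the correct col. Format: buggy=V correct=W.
`(lane / 4)*2 + (i % 2)`[16,1]->9
lane 16: g=4 (16/4), t=0 (16%4)
i=1: r=4+0=4, c=0*2+1=1
col: 9 vs 1

buggy=9 correct=1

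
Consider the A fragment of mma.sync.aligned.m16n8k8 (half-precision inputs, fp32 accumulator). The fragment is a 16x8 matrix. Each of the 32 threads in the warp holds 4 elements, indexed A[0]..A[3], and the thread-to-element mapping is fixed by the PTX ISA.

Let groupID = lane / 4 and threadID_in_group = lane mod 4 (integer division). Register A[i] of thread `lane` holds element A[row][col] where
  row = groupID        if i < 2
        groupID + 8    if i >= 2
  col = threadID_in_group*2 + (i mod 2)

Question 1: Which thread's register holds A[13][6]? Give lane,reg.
23,2

r=13⇒gr=5,Rb=1  c=6⇒th=3,odd=0
L=5*4+3=23  i=1*2+0=2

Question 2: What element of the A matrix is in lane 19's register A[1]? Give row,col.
19: gr=4,th=3
[1] (4+0,3*2+1) = (4,7)

4,7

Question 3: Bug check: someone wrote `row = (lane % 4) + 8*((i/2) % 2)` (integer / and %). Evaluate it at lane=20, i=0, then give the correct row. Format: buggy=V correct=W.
buggy=0 correct=5

`(lane % 4) + 8*((i/2) % 2)`[20,0]=>0
20: grp=5,tig=0
[0] (5+0,0*2+0) = (5,0)
row: 0 vs 5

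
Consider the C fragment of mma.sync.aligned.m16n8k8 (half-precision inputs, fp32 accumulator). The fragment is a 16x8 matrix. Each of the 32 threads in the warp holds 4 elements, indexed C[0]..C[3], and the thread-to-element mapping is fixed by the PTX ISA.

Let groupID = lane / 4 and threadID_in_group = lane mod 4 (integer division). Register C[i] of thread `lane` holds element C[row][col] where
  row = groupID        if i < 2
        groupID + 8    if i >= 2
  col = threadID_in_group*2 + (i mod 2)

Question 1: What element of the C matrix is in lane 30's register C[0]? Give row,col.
7,4

lane 30: gr=7 (30/4), th=2 (30%4)
i=0: r=7+0=7, c=2*2+0=4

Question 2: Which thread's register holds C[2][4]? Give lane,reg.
r:2=>grp=2,rB=0  c:4=>tig=2,lo=0
L=2*4+2=10  i=0*2+0=0

10,0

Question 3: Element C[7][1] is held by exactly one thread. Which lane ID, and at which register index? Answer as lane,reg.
r:7=>grp=7,rB=0  c:1=>tig=0,lo=1
L=7*4+0=28  i=0*2+1=1

28,1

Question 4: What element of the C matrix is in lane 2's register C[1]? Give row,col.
0,5

2: grp=0,tig=2
[1] (0+0,2*2+1) = (0,5)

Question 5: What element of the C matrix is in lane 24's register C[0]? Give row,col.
24: g=6,t=0
[0] (6+0,0*2+0) = (6,0)

6,0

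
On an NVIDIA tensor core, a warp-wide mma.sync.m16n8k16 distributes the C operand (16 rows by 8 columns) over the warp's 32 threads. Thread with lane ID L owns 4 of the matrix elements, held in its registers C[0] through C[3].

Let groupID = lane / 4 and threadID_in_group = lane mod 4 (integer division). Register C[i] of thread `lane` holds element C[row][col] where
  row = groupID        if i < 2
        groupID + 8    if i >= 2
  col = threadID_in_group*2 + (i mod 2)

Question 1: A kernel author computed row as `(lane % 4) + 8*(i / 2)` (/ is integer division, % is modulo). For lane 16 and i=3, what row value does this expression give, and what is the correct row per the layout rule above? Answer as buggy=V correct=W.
buggy=8 correct=12

`(lane % 4) + 8*(i / 2)`[16,3]->8
lane 16->16/4=4, 16 mod 4=0
i=3  r:4+8->12  c:2·0+1->1
row: 8 vs 12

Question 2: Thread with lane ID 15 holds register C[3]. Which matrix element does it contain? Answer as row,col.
15: G=3,T=3
[3] (3+8,3*2+1) = (11,7)

11,7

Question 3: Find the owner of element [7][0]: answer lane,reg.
28,0

r=7->g=7,rb=0  c=0->t=0,b0=0
L=7*4+0=28  i=0*2+0=0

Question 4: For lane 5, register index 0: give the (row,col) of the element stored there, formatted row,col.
lane 5->5/4=1, 5 mod 4=1
i=0  r:1+0->1  c:2·1+0->2

1,2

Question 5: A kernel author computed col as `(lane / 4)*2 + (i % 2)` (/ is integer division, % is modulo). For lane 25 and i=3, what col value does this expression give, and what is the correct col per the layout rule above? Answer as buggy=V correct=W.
`(lane / 4)*2 + (i % 2)`[25,3]->13
lane 25->25/4=6, 25 mod 4=1
i=3  r:6+8->14  c:2·1+1->3
col: 13 vs 3

buggy=13 correct=3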